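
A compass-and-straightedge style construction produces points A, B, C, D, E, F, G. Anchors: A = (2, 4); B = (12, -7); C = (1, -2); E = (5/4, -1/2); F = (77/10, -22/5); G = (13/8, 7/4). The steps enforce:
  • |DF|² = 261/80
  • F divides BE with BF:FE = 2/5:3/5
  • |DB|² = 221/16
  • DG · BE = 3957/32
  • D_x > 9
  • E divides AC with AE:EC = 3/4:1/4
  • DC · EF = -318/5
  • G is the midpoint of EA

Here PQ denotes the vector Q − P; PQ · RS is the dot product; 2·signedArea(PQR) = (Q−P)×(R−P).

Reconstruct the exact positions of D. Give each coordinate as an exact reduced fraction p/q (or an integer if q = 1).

1. D_x = 19/2  [line -129/20·x + 39/10·y + 1557/20 = 0 ∩ |DB|² = 221/16]
2. D_y = -17/4  [line -129/20·x + 39/10·y + 1557/20 = 0 ∩ |DB|² = 221/16]
   → D = (19/2, -17/4)

D = (19/2, -17/4)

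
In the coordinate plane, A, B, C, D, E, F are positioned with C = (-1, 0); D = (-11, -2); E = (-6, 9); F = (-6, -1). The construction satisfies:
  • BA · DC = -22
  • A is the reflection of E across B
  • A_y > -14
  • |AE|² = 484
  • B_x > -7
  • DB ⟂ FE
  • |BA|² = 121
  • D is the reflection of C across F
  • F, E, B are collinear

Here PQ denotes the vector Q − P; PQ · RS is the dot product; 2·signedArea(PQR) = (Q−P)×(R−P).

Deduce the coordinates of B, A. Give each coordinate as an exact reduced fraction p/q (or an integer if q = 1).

1. B_x = -6  [F, E, B are collinear ∩ DB ⟂ FE]
2. B_y = -2  [F, E, B are collinear ∩ DB ⟂ FE]
   → B = (-6, -2)
3. A_x = -6  [A is the reflection of E across B]
4. A_y = -13  [A is the reflection of E across B]
   → A = (-6, -13)

A = (-6, -13)
B = (-6, -2)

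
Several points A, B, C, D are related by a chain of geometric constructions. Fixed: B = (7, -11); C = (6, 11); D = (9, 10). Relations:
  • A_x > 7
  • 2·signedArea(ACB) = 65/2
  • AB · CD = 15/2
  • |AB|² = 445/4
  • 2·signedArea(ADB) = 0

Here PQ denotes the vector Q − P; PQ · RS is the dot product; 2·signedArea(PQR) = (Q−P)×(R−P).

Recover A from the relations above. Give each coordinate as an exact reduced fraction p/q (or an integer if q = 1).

A = (8, -1/2)

1. A_x = 8  [2·signedArea(ADB) = 0 ∩ AB · CD = 15/2]
2. A_y = -1/2  [2·signedArea(ADB) = 0 ∩ AB · CD = 15/2]
   → A = (8, -1/2)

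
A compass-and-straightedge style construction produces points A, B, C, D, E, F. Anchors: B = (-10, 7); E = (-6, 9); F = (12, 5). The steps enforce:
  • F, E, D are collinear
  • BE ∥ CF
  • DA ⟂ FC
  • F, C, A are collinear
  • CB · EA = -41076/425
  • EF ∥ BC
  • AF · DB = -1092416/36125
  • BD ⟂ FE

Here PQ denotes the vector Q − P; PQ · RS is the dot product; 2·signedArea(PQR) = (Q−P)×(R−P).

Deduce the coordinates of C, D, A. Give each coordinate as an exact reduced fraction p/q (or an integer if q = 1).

1. C_x = 8  [BE ∥ CF ∩ EF ∥ BC]
2. C_y = 3  [BE ∥ CF ∩ EF ∥ BC]
   → C = (8, 3)
3. D_x = -798/85  [F, E, D are collinear ∩ BD ⟂ FE]
4. D_y = 829/85  [F, E, D are collinear ∩ BD ⟂ FE]
   → D = (-798/85, 829/85)
5. A_x = -1364/425  [F, C, A are collinear ∩ DA ⟂ FC]
6. A_y = -1107/425  [F, C, A are collinear ∩ DA ⟂ FC]
   → A = (-1364/425, -1107/425)

A = (-1364/425, -1107/425)
C = (8, 3)
D = (-798/85, 829/85)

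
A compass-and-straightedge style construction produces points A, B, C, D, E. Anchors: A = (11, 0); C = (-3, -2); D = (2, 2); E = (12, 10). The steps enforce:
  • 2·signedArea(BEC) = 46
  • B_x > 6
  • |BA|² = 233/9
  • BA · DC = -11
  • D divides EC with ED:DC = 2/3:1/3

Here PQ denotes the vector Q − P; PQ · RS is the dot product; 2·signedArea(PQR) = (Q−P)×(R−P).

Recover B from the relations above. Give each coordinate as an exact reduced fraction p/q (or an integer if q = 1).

B = (20/3, 8/3)

1. B_x = 20/3  [2·signedArea(BEC) = 46 ∩ BA · DC = -11]
2. B_y = 8/3  [2·signedArea(BEC) = 46 ∩ BA · DC = -11]
   → B = (20/3, 8/3)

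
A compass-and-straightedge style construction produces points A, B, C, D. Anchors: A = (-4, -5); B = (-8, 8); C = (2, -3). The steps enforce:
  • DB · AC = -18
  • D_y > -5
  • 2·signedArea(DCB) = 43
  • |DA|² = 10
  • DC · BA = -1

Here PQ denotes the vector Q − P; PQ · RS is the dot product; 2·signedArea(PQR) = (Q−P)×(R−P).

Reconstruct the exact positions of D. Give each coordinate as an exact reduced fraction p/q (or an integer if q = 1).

1. D_x = -1  [DC · BA = -1 ∩ 2·signedArea(DCB) = 43]
2. D_y = -4  [DC · BA = -1 ∩ 2·signedArea(DCB) = 43]
   → D = (-1, -4)

D = (-1, -4)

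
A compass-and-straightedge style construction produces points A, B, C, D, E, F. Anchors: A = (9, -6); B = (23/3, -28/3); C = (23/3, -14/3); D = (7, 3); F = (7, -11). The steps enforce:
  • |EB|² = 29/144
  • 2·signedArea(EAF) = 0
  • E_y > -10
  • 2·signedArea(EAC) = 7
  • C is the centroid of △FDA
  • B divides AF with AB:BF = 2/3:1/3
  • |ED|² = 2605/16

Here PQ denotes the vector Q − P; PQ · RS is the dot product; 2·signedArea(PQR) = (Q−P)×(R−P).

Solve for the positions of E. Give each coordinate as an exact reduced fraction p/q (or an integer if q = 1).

E = (15/2, -39/4)

1. E_x = 15/2  [2·signedArea(EAF) = 0 ∩ 2·signedArea(EAC) = 7]
2. E_y = -39/4  [2·signedArea(EAF) = 0 ∩ 2·signedArea(EAC) = 7]
   → E = (15/2, -39/4)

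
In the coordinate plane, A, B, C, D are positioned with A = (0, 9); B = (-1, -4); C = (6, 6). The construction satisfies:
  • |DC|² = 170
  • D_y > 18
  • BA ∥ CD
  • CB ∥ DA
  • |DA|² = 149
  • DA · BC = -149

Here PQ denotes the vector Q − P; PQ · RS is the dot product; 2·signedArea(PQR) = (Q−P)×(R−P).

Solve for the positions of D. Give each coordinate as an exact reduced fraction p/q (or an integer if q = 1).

1. D_x = 7  [CB ∥ DA ∩ BA ∥ CD]
2. D_y = 19  [CB ∥ DA ∩ BA ∥ CD]
   → D = (7, 19)

D = (7, 19)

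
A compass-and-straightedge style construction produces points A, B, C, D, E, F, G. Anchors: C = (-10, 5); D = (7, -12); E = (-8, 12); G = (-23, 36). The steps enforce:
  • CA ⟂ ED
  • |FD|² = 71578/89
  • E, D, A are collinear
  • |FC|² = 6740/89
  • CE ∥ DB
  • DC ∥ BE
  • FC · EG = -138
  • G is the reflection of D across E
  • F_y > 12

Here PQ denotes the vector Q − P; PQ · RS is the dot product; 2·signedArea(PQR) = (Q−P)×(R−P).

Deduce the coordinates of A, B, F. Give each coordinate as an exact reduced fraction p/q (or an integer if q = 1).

1. A_x = -482/89  [E, D, A are collinear ∩ CA ⟂ ED]
2. A_y = 700/89  [E, D, A are collinear ∩ CA ⟂ ED]
   → A = (-482/89, 700/89)
3. B_x = 9  [DC ∥ BE ∩ CE ∥ DB]
4. B_y = -5  [DC ∥ BE ∩ CE ∥ DB]
   → B = (9, -5)
5. F_x = -576/89  [line 15·x + -24·y + 408 = 0 ∩ |FD|² = 71578/89]
6. F_y = 1153/89  [line 15·x + -24·y + 408 = 0 ∩ |FD|² = 71578/89]
   → F = (-576/89, 1153/89)

A = (-482/89, 700/89)
B = (9, -5)
F = (-576/89, 1153/89)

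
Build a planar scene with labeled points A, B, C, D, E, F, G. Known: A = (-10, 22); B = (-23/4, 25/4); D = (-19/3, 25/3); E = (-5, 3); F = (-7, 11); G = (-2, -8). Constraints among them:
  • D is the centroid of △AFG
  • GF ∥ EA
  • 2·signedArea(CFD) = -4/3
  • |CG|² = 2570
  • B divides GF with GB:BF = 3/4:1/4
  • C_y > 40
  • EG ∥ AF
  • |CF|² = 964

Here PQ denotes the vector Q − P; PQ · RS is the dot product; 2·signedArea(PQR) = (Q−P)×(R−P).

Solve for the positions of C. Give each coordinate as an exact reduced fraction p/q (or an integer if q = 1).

1. C_x = -15  [line 8/3·x + 2/3·y + 38/3 = 0 ∩ |CG|² = 2570]
2. C_y = 41  [line 8/3·x + 2/3·y + 38/3 = 0 ∩ |CG|² = 2570]
   → C = (-15, 41)

C = (-15, 41)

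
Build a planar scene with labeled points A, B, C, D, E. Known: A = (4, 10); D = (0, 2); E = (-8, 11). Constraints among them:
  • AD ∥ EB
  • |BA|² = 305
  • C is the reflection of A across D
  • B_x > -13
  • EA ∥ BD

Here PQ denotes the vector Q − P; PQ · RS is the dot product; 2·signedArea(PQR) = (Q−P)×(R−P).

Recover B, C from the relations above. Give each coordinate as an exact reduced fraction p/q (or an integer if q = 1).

1. B_x = -12  [EA ∥ BD ∩ AD ∥ EB]
2. B_y = 3  [EA ∥ BD ∩ AD ∥ EB]
   → B = (-12, 3)
3. C_x = -4  [C is the reflection of A across D]
4. C_y = -6  [C is the reflection of A across D]
   → C = (-4, -6)

B = (-12, 3)
C = (-4, -6)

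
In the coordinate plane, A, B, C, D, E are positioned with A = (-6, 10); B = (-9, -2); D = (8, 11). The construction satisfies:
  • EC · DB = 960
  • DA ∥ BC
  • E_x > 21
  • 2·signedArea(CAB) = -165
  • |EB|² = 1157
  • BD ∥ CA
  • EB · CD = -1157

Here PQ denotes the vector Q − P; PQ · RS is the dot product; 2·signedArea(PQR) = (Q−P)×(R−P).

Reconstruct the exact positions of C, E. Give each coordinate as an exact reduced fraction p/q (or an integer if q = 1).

C = (-23, -3)
E = (22, 12)

1. C_x = -23  [BD ∥ CA ∩ DA ∥ BC]
2. C_y = -3  [BD ∥ CA ∩ DA ∥ BC]
   → C = (-23, -3)
3. E_x = 22  [EC · DB = 960 ∩ EB · CD = -1157]
4. E_y = 12  [EC · DB = 960 ∩ EB · CD = -1157]
   → E = (22, 12)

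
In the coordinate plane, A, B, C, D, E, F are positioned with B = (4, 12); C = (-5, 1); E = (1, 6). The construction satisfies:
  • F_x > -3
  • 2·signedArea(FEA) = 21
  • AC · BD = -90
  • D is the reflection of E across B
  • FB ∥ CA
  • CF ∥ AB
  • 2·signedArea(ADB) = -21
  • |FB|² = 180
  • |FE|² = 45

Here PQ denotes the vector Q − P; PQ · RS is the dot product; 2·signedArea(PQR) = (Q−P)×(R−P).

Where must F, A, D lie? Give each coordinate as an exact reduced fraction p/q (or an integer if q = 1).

1. D_x = 7  [D is the reflection of E across B]
2. D_y = 18  [D is the reflection of E across B]
   → D = (7, 18)
3. A_x = 1  [2·signedArea(ADB) = -21 ∩ AC · BD = -90]
4. A_y = 13  [2·signedArea(ADB) = -21 ∩ AC · BD = -90]
   → A = (1, 13)
5. F_x = -2  [2·signedArea(FEA) = 21 ∩ CF ∥ AB]
6. F_y = 0  [2·signedArea(FEA) = 21 ∩ CF ∥ AB]
   → F = (-2, 0)

A = (1, 13)
D = (7, 18)
F = (-2, 0)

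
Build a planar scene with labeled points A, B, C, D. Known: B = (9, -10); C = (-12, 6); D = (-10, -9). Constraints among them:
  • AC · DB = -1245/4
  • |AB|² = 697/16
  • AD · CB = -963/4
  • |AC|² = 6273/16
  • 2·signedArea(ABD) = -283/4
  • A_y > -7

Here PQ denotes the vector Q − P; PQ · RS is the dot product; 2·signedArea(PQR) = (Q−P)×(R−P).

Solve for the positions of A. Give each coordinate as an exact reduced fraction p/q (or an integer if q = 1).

A = (15/4, -6)

1. A_x = 15/4  [2·signedArea(ABD) = -283/4 ∩ AD · CB = -963/4]
2. A_y = -6  [2·signedArea(ABD) = -283/4 ∩ AD · CB = -963/4]
   → A = (15/4, -6)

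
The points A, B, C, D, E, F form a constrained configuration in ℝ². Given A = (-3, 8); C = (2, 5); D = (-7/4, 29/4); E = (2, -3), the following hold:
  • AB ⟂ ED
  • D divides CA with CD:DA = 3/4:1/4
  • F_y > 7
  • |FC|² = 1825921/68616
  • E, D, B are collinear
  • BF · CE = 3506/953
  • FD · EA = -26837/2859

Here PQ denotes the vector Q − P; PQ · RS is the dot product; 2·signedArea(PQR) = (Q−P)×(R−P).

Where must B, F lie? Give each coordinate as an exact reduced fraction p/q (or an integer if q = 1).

1. B_x = -2039/953  [E, D, B are collinear ∩ AB ⟂ ED]
2. B_y = 7924/953  [E, D, B are collinear ∩ AB ⟂ ED]
   → B = (-2039/953, 7924/953)
3. F_x = -26263/11436  [FD · EA = -26837/2859 ∩ BF · CE = 3506/953]
4. F_y = 29943/3812  [FD · EA = -26837/2859 ∩ BF · CE = 3506/953]
   → F = (-26263/11436, 29943/3812)

B = (-2039/953, 7924/953)
F = (-26263/11436, 29943/3812)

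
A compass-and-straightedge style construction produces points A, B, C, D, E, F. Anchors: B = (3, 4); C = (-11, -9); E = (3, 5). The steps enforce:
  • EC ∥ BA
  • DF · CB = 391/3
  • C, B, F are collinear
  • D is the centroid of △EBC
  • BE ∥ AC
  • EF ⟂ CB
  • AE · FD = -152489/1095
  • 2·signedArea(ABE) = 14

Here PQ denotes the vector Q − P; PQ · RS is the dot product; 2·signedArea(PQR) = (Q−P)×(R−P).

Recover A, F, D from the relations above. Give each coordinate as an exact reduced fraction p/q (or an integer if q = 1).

A = (-11, -10)
D = (-5/3, 0)
F = (1277/365, 1629/365)

1. A_x = -11  [BE ∥ AC ∩ EC ∥ BA]
2. A_y = -10  [BE ∥ AC ∩ EC ∥ BA]
   → A = (-11, -10)
3. F_x = 1277/365  [C, B, F are collinear ∩ EF ⟂ CB]
4. F_y = 1629/365  [C, B, F are collinear ∩ EF ⟂ CB]
   → F = (1277/365, 1629/365)
5. D_x = -5/3  [D is the centroid of △EBC]
6. D_y = 0  [D is the centroid of △EBC]
   → D = (-5/3, 0)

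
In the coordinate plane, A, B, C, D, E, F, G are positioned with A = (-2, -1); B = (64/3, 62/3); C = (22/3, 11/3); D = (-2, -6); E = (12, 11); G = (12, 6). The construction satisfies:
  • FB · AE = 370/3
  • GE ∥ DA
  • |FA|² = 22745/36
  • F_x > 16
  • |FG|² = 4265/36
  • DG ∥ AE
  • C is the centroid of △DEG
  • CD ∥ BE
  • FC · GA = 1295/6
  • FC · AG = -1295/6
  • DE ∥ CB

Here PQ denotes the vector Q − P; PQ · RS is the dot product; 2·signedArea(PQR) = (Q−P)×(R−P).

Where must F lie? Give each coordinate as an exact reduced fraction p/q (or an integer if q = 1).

1. F_x = 50/3  [FB · AE = 370/3 ∩ FC · GA = 1295/6]
2. F_y = 95/6  [FB · AE = 370/3 ∩ FC · GA = 1295/6]
   → F = (50/3, 95/6)

F = (50/3, 95/6)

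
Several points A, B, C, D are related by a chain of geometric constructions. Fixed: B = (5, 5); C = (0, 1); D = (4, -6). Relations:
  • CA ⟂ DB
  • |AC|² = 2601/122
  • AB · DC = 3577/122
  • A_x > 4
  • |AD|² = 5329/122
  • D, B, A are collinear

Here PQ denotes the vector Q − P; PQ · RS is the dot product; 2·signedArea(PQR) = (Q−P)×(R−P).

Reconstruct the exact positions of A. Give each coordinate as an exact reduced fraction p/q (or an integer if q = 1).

A = (561/122, 71/122)

1. A_x = 561/122  [D, B, A are collinear ∩ CA ⟂ DB]
2. A_y = 71/122  [D, B, A are collinear ∩ CA ⟂ DB]
   → A = (561/122, 71/122)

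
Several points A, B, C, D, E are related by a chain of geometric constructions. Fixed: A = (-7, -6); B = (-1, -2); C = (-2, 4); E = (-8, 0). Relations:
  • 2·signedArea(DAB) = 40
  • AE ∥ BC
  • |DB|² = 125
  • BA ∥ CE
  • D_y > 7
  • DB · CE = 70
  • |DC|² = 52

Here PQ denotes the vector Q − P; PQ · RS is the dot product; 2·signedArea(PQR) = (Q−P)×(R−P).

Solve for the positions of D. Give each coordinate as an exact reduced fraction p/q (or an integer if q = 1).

D = (4, 8)

1. D_x = 4  [DB · CE = 70 ∩ 2·signedArea(DAB) = 40]
2. D_y = 8  [DB · CE = 70 ∩ 2·signedArea(DAB) = 40]
   → D = (4, 8)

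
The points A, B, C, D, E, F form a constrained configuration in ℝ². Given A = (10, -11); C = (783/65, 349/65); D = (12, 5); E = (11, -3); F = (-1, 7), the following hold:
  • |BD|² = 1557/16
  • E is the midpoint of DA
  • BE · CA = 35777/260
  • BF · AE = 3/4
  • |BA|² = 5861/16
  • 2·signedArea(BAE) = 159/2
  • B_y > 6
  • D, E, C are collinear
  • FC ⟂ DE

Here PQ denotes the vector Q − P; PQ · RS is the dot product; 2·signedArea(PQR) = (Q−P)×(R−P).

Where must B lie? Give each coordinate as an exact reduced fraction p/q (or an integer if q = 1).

1. B_x = 9/4  [2·signedArea(BAE) = 159/2 ∩ BF · AE = 3/4]
2. B_y = 13/2  [2·signedArea(BAE) = 159/2 ∩ BF · AE = 3/4]
   → B = (9/4, 13/2)

B = (9/4, 13/2)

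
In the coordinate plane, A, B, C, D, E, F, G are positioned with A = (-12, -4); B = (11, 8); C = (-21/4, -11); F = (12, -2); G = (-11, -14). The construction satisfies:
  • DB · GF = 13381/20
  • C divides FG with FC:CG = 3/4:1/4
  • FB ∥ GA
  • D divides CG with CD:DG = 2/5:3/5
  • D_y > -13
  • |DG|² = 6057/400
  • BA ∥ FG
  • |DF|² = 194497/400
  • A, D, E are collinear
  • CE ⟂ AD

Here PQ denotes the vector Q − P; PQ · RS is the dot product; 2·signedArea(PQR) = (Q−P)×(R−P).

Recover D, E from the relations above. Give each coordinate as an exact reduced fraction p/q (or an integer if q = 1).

1. D_x = -151/20  [D divides CG with CD:DG = 2/5:3/5]
2. D_y = -61/5  [D divides CG with CD:DG = 2/5:3/5]
   → D = (-151/20, -61/5)
3. E_x = -1048661/139268  [A, D, E are collinear ∩ CE ⟂ AD]
4. E_y = -426063/34817  [A, D, E are collinear ∩ CE ⟂ AD]
   → E = (-1048661/139268, -426063/34817)

D = (-151/20, -61/5)
E = (-1048661/139268, -426063/34817)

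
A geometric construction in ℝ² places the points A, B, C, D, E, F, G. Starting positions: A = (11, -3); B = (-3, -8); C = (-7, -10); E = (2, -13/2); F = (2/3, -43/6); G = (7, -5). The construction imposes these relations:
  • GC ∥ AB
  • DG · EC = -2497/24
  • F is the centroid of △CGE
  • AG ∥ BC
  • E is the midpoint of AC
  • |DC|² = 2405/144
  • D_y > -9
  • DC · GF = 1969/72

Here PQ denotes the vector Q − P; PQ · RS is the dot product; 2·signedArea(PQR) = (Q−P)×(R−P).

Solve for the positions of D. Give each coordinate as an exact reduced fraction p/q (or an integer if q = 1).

1. D_x = -19/6  [DG · EC = -2497/24 ∩ DC · GF = 1969/72]
2. D_y = -103/12  [DG · EC = -2497/24 ∩ DC · GF = 1969/72]
   → D = (-19/6, -103/12)

D = (-19/6, -103/12)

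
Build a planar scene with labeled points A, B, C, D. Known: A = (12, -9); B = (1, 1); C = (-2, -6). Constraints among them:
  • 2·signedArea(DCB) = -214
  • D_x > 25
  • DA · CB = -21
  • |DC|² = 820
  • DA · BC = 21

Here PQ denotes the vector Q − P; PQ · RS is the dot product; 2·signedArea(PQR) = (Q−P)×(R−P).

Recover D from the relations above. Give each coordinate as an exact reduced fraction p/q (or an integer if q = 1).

1. D_x = 26  [DA · CB = -21 ∩ 2·signedArea(DCB) = -214]
2. D_y = -12  [DA · CB = -21 ∩ 2·signedArea(DCB) = -214]
   → D = (26, -12)

D = (26, -12)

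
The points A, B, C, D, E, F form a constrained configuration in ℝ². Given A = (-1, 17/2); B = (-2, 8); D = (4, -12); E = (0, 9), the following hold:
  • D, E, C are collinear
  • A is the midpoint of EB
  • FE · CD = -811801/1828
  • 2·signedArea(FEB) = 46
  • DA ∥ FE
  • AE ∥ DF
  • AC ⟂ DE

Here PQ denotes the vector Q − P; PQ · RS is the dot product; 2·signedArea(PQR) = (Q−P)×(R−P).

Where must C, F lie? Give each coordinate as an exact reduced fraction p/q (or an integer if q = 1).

C = (26/457, 7953/914)
F = (5, -23/2)

1. C_x = 26/457  [D, E, C are collinear ∩ AC ⟂ DE]
2. C_y = 7953/914  [D, E, C are collinear ∩ AC ⟂ DE]
   → C = (26/457, 7953/914)
3. F_x = 5  [DA ∥ FE ∩ AE ∥ DF]
4. F_y = -23/2  [DA ∥ FE ∩ AE ∥ DF]
   → F = (5, -23/2)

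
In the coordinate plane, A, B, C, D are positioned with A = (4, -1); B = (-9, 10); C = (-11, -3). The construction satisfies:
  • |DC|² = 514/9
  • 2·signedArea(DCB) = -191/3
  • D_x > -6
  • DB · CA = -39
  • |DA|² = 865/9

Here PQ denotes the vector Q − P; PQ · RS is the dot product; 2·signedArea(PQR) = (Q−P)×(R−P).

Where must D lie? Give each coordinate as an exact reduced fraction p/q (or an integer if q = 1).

D = (-16/3, 2)

1. D_x = -16/3  [2·signedArea(DCB) = -191/3 ∩ DB · CA = -39]
2. D_y = 2  [2·signedArea(DCB) = -191/3 ∩ DB · CA = -39]
   → D = (-16/3, 2)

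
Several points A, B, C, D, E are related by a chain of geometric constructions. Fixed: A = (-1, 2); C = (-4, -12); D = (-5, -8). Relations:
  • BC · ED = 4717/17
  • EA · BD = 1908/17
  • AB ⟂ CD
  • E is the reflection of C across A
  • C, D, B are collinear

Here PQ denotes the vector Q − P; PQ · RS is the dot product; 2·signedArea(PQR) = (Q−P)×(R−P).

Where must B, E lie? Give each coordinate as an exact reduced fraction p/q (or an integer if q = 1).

1. B_x = -121/17  [C, D, B are collinear ∩ AB ⟂ CD]
2. B_y = 8/17  [C, D, B are collinear ∩ AB ⟂ CD]
   → B = (-121/17, 8/17)
3. E_x = 2  [E is the reflection of C across A]
4. E_y = 16  [E is the reflection of C across A]
   → E = (2, 16)

B = (-121/17, 8/17)
E = (2, 16)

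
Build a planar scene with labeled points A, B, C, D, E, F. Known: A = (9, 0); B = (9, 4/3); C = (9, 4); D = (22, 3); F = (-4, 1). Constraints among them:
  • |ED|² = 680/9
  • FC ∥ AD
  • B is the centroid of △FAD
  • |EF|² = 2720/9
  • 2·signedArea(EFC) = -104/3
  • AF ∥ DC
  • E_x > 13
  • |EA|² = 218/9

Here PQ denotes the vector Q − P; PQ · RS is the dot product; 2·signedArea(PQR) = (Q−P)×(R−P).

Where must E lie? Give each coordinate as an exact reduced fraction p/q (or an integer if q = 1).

1. E_x = 40/3  [line -3·x + 13·y + 29/3 = 0 ∩ |EA|² = 218/9]
2. E_y = 7/3  [line -3·x + 13·y + 29/3 = 0 ∩ |EA|² = 218/9]
   → E = (40/3, 7/3)

E = (40/3, 7/3)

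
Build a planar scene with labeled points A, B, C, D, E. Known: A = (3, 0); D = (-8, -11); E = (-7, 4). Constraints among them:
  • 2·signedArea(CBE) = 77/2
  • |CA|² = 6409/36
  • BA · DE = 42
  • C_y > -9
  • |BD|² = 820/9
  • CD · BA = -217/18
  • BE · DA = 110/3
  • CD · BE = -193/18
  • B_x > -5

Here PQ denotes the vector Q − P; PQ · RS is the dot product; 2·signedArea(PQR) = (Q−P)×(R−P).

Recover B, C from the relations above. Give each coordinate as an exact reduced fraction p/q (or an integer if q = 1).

1. B_x = -4  [BA · DE = 42 ∩ BE · DA = 110/3]
2. B_y = -7/3  [BA · DE = 42 ∩ BE · DA = 110/3]
   → B = (-4, -7/3)
3. C_x = -7  [2·signedArea(CBE) = 77/2 ∩ CD · BE = -193/18]
4. C_y = -53/6  [2·signedArea(CBE) = 77/2 ∩ CD · BE = -193/18]
   → C = (-7, -53/6)

B = (-4, -7/3)
C = (-7, -53/6)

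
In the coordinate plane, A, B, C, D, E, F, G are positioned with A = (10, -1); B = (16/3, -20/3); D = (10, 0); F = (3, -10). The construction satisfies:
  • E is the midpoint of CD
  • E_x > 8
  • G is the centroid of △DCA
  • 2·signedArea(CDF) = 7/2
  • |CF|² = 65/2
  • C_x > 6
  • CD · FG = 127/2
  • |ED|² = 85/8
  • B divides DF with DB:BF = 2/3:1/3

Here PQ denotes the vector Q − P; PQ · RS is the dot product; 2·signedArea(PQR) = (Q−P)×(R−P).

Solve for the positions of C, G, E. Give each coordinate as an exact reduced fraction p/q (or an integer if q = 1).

C = (13/2, -11/2)
E = (33/4, -11/4)
G = (53/6, -13/6)

1. C_x = 13/2  [line 10·x + -7·y + -207/2 = 0 ∩ |CF|² = 65/2]
2. C_y = -11/2  [line 10·x + -7·y + -207/2 = 0 ∩ |CF|² = 65/2]
   → C = (13/2, -11/2)
3. G_x = 53/6  [CD · FG = 127/2 ∩ G is the centroid of △DCA]
4. G_y = -13/6  [CD · FG = 127/2 ∩ G is the centroid of △DCA]
   → G = (53/6, -13/6)
5. E_x = 33/4  [E is the midpoint of CD]
6. E_y = -11/4  [E is the midpoint of CD]
   → E = (33/4, -11/4)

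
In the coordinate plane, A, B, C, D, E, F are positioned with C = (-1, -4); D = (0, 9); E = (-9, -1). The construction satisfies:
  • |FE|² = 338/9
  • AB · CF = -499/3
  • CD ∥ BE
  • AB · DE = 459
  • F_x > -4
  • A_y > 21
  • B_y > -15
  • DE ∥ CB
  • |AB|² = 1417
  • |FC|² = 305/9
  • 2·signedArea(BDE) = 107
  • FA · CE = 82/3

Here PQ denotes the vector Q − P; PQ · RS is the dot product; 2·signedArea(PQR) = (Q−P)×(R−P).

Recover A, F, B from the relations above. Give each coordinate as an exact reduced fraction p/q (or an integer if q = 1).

A = (1, 22)
B = (-10, -14)
F = (-10/3, 4/3)

1. B_x = -10  [CD ∥ BE ∩ DE ∥ CB]
2. B_y = -14  [CD ∥ BE ∩ DE ∥ CB]
   → B = (-10, -14)
3. A_x = 1  [line 9·x + 10·y + -229 = 0 ∩ |AB|² = 1417]
4. A_y = 22  [line 9·x + 10·y + -229 = 0 ∩ |AB|² = 1417]
   → A = (1, 22)
5. F_x = -10/3  [AB · CF = -499/3 ∩ FA · CE = 82/3]
6. F_y = 4/3  [AB · CF = -499/3 ∩ FA · CE = 82/3]
   → F = (-10/3, 4/3)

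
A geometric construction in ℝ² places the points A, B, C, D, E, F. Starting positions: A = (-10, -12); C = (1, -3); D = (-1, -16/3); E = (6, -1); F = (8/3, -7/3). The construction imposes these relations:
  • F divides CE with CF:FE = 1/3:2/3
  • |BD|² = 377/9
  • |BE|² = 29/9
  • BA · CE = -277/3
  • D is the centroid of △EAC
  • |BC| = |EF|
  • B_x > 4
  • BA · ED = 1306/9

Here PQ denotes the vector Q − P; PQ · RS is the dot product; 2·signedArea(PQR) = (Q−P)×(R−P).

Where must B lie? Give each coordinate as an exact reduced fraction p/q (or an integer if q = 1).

B = (13/3, -5/3)

1. B_x = 13/3  [BA · ED = 1306/9 ∩ BA · CE = -277/3]
2. B_y = -5/3  [BA · ED = 1306/9 ∩ BA · CE = -277/3]
   → B = (13/3, -5/3)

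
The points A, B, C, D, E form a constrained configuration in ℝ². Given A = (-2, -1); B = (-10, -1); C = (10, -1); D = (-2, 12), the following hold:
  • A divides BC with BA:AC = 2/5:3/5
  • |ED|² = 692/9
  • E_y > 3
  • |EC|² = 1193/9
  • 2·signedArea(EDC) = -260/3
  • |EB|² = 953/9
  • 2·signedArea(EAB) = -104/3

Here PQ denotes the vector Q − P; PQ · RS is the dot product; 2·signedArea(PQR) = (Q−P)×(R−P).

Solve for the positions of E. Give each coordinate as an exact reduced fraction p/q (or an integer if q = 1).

1. E_x = -2/3  [2·signedArea(EDC) = -260/3 ∩ 2·signedArea(EAB) = -104/3]
2. E_y = 10/3  [2·signedArea(EDC) = -260/3 ∩ 2·signedArea(EAB) = -104/3]
   → E = (-2/3, 10/3)

E = (-2/3, 10/3)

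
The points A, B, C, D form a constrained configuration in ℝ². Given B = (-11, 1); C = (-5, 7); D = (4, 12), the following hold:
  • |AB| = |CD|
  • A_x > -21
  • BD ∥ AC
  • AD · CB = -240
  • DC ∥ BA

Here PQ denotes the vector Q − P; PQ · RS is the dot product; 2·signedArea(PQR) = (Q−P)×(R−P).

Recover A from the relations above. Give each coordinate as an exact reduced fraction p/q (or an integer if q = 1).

A = (-20, -4)

1. A_x = -20  [BD ∥ AC ∩ DC ∥ BA]
2. A_y = -4  [BD ∥ AC ∩ DC ∥ BA]
   → A = (-20, -4)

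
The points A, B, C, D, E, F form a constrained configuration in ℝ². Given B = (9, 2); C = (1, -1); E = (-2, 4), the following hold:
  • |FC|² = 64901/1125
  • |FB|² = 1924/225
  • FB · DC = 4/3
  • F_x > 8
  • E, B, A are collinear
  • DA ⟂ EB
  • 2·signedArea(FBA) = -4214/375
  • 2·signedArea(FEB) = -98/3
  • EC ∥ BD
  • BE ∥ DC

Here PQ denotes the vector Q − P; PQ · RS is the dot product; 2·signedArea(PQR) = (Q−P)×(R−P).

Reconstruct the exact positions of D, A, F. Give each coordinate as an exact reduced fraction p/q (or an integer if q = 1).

1. D_x = 12  [BE ∥ DC ∩ EC ∥ BD]
2. D_y = -3  [BE ∥ DC ∩ EC ∥ BD]
   → D = (12, -3)
3. A_x = 1598/125  [E, B, A are collinear ∩ DA ⟂ EB]
4. A_y = 164/125  [E, B, A are collinear ∩ DA ⟂ EB]
   → A = (1598/125, 164/125)
5. F_x = 3223/375  [2·signedArea(FEB) = -98/3 ∩ FB · DC = 4/3]
6. F_y = -112/125  [2·signedArea(FEB) = -98/3 ∩ FB · DC = 4/3]
   → F = (3223/375, -112/125)

A = (1598/125, 164/125)
D = (12, -3)
F = (3223/375, -112/125)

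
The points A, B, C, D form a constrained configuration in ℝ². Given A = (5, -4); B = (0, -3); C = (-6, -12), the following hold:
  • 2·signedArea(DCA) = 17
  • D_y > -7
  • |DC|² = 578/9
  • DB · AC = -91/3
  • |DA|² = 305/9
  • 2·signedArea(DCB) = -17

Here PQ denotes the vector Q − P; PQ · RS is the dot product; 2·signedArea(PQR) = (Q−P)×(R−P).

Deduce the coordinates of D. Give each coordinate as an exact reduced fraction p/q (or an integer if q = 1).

D = (-1/3, -19/3)

1. D_x = -1/3  [2·signedArea(DCA) = 17 ∩ DB · AC = -91/3]
2. D_y = -19/3  [2·signedArea(DCA) = 17 ∩ DB · AC = -91/3]
   → D = (-1/3, -19/3)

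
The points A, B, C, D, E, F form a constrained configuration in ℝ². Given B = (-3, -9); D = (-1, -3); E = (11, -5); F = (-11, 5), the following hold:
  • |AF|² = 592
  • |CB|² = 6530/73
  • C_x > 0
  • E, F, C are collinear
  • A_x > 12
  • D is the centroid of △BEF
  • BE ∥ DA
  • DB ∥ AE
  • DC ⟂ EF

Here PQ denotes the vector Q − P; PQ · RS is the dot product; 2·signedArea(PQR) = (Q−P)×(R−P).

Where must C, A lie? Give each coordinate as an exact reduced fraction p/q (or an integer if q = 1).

1. C_x = 22/73  [E, F, C are collinear ∩ DC ⟂ EF]
2. C_y = -10/73  [E, F, C are collinear ∩ DC ⟂ EF]
   → C = (22/73, -10/73)
3. A_x = 13  [DB ∥ AE ∩ BE ∥ DA]
4. A_y = 1  [DB ∥ AE ∩ BE ∥ DA]
   → A = (13, 1)

A = (13, 1)
C = (22/73, -10/73)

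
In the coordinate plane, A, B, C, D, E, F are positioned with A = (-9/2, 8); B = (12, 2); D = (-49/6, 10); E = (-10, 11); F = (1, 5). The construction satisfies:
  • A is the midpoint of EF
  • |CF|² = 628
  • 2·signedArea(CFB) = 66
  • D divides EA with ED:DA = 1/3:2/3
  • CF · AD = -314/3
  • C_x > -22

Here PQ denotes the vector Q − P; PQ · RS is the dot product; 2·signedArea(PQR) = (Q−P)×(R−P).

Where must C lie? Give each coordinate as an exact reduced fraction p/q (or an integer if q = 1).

1. C_x = -21  [CF · AD = -314/3 ∩ 2·signedArea(CFB) = 66]
2. C_y = 17  [CF · AD = -314/3 ∩ 2·signedArea(CFB) = 66]
   → C = (-21, 17)

C = (-21, 17)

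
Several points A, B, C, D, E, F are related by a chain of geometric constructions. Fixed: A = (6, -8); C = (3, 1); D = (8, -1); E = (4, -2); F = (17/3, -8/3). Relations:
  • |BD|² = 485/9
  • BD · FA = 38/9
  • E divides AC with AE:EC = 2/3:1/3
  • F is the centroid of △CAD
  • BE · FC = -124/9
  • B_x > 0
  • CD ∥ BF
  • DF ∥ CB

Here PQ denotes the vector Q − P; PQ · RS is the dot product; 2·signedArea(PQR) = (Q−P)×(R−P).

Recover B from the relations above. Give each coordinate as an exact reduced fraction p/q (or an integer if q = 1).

B = (2/3, -2/3)

1. B_x = 2/3  [CD ∥ BF ∩ DF ∥ CB]
2. B_y = -2/3  [CD ∥ BF ∩ DF ∥ CB]
   → B = (2/3, -2/3)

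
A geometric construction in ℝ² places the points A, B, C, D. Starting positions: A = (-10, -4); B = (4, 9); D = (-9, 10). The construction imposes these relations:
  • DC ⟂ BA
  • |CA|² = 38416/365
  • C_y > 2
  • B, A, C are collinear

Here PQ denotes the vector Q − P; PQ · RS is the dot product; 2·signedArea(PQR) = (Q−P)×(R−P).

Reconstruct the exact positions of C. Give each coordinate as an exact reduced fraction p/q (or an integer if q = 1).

C = (-906/365, 1088/365)

1. C_x = -906/365  [B, A, C are collinear ∩ DC ⟂ BA]
2. C_y = 1088/365  [B, A, C are collinear ∩ DC ⟂ BA]
   → C = (-906/365, 1088/365)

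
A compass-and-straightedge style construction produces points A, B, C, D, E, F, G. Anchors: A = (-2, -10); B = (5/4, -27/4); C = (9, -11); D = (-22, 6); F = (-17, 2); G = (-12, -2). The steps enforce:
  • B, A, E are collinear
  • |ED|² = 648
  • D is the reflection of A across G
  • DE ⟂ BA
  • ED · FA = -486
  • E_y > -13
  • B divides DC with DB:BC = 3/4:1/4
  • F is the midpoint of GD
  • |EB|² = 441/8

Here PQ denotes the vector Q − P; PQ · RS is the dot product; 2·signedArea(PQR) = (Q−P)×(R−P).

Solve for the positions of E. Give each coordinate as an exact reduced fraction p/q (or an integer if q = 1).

E = (-4, -12)

1. E_x = -4  [B, A, E are collinear ∩ DE ⟂ BA]
2. E_y = -12  [B, A, E are collinear ∩ DE ⟂ BA]
   → E = (-4, -12)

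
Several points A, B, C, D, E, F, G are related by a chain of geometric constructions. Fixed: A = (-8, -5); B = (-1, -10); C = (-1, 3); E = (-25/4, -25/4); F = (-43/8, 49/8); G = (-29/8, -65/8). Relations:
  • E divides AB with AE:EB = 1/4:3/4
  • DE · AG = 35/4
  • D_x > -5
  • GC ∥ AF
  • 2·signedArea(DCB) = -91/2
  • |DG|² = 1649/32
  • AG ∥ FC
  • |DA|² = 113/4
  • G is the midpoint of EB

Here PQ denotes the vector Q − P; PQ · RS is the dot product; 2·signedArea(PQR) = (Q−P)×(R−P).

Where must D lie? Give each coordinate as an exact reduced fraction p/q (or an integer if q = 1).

1. D_x = -9/2  [DE · AG = 35/4 ∩ 2·signedArea(DCB) = -91/2]
2. D_y = -1  [DE · AG = 35/4 ∩ 2·signedArea(DCB) = -91/2]
   → D = (-9/2, -1)

D = (-9/2, -1)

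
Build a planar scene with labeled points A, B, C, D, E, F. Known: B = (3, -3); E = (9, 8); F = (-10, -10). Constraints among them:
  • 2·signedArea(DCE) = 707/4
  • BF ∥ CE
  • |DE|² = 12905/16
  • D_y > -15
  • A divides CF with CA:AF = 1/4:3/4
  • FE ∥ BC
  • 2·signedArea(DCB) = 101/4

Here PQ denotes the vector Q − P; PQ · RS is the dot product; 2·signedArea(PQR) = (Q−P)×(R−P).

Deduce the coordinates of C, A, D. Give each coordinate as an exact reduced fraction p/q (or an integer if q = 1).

A = (14, 35/4)
C = (22, 15)
D = (-8, -59/4)

1. C_x = 22  [BF ∥ CE ∩ FE ∥ BC]
2. C_y = 15  [BF ∥ CE ∩ FE ∥ BC]
   → C = (22, 15)
3. A_x = 14  [A divides CF with CA:AF = 1/4:3/4]
4. A_y = 35/4  [A divides CF with CA:AF = 1/4:3/4]
   → A = (14, 35/4)
5. D_x = -8  [2·signedArea(DCB) = 101/4 ∩ 2·signedArea(DCE) = 707/4]
6. D_y = -59/4  [2·signedArea(DCB) = 101/4 ∩ 2·signedArea(DCE) = 707/4]
   → D = (-8, -59/4)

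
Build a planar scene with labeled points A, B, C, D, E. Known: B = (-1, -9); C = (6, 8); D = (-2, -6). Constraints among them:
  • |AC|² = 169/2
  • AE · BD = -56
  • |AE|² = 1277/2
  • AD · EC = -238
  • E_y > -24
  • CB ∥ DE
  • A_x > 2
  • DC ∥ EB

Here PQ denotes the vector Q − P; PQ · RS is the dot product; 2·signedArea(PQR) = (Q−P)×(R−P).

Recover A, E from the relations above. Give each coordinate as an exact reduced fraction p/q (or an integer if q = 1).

A = (5/2, -1/2)
E = (-9, -23)

1. E_x = -9  [DC ∥ EB ∩ CB ∥ DE]
2. E_y = -23  [DC ∥ EB ∩ CB ∥ DE]
   → E = (-9, -23)
3. A_x = 5/2  [AD · EC = -238 ∩ AE · BD = -56]
4. A_y = -1/2  [AD · EC = -238 ∩ AE · BD = -56]
   → A = (5/2, -1/2)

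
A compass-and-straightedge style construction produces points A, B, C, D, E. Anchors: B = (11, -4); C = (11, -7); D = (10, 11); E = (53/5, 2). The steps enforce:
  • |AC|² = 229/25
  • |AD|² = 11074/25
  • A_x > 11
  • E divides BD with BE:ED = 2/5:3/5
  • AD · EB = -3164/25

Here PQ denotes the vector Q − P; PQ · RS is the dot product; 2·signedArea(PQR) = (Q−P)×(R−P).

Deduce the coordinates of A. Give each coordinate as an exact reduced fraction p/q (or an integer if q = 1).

1. A_x = 57/5  [line -2/5·x + 6·y + 1614/25 = 0 ∩ |AD|² = 11074/25]
2. A_y = -10  [line -2/5·x + 6·y + 1614/25 = 0 ∩ |AD|² = 11074/25]
   → A = (57/5, -10)

A = (57/5, -10)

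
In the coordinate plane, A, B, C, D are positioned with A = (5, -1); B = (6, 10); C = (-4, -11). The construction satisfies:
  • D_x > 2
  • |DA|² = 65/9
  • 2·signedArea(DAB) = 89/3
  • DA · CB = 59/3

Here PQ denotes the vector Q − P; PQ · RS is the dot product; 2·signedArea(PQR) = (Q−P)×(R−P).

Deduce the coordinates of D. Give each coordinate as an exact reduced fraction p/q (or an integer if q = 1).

D = (7/3, -2/3)

1. D_x = 7/3  [DA · CB = 59/3 ∩ 2·signedArea(DAB) = 89/3]
2. D_y = -2/3  [DA · CB = 59/3 ∩ 2·signedArea(DAB) = 89/3]
   → D = (7/3, -2/3)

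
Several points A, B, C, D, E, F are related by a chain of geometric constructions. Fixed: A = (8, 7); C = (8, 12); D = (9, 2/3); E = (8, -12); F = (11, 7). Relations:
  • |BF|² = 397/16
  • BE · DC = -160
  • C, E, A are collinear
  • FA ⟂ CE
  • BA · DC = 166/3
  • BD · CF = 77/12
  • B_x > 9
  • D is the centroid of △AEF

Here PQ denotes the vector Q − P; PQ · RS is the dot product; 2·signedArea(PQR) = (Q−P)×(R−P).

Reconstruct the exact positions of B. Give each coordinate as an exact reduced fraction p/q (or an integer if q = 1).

1. B_x = 19/2  [BE · DC = -160 ∩ BD · CF = 77/12]
2. B_y = 9/4  [BE · DC = -160 ∩ BD · CF = 77/12]
   → B = (19/2, 9/4)

B = (19/2, 9/4)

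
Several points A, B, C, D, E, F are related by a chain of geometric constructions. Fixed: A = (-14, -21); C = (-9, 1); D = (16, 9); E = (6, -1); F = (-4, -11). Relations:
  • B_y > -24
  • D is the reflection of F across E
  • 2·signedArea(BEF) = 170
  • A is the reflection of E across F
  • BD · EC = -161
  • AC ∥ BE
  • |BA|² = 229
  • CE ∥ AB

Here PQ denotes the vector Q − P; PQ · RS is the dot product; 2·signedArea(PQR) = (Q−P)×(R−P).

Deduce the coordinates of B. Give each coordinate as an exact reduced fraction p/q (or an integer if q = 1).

B = (1, -23)

1. B_x = 1  [AC ∥ BE ∩ CE ∥ AB]
2. B_y = -23  [AC ∥ BE ∩ CE ∥ AB]
   → B = (1, -23)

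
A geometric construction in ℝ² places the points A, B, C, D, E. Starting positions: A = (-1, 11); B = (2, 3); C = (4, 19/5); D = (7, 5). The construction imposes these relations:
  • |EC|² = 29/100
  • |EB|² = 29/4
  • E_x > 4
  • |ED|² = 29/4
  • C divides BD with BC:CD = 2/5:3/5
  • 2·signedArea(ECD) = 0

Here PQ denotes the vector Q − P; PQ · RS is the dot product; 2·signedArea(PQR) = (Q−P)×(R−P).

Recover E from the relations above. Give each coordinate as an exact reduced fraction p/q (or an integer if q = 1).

1. E_x = 9/2  [line -6/5·x + 3·y + -33/5 = 0 ∩ |EB|² = 29/4]
2. E_y = 4  [line -6/5·x + 3·y + -33/5 = 0 ∩ |EB|² = 29/4]
   → E = (9/2, 4)

E = (9/2, 4)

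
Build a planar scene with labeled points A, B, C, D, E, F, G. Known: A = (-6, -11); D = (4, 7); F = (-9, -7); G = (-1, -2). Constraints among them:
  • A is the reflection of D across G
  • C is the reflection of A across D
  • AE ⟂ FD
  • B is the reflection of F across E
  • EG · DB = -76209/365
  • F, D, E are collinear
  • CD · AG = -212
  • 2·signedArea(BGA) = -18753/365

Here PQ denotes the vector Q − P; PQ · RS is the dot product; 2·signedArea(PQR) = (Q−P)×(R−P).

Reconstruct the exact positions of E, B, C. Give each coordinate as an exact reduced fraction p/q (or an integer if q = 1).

B = (-3727/365, -3031/365)
C = (14, 25)
E = (-3506/365, -2793/365)

1. E_x = -3506/365  [F, D, E are collinear ∩ AE ⟂ FD]
2. E_y = -2793/365  [F, D, E are collinear ∩ AE ⟂ FD]
   → E = (-3506/365, -2793/365)
3. B_x = -3727/365  [B is the reflection of F across E]
4. B_y = -3031/365  [B is the reflection of F across E]
   → B = (-3727/365, -3031/365)
5. C_x = 14  [C is the reflection of A across D]
6. C_y = 25  [C is the reflection of A across D]
   → C = (14, 25)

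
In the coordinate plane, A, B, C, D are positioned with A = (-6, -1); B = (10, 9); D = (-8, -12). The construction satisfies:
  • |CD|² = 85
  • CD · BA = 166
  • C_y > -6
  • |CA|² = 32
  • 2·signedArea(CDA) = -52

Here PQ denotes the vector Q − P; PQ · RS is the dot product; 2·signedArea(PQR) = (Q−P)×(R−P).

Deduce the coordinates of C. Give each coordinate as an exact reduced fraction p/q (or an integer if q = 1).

1. C_x = -2  [2·signedArea(CDA) = -52 ∩ CD · BA = 166]
2. C_y = -5  [2·signedArea(CDA) = -52 ∩ CD · BA = 166]
   → C = (-2, -5)

C = (-2, -5)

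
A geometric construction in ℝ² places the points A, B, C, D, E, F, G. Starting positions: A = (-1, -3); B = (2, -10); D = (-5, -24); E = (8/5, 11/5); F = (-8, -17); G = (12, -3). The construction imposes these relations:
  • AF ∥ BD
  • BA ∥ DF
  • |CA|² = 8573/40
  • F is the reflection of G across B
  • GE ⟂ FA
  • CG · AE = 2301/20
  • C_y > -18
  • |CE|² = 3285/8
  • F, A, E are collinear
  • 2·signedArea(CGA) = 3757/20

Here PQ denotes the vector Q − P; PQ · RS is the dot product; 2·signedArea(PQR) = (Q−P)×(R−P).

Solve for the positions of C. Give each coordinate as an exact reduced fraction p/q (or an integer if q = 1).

1. C_x = -67/20  [CG · AE = 2301/20 ∩ 2·signedArea(CGA) = 3757/20]
2. C_y = -349/20  [CG · AE = 2301/20 ∩ 2·signedArea(CGA) = 3757/20]
   → C = (-67/20, -349/20)

C = (-67/20, -349/20)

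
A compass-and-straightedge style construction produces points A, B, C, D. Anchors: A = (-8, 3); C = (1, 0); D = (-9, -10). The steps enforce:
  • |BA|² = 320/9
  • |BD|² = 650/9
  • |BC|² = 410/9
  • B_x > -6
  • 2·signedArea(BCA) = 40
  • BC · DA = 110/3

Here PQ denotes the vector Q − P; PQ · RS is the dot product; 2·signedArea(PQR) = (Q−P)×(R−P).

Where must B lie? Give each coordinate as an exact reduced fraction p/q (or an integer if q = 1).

B = (-16/3, -7/3)

1. B_x = -16/3  [BC · DA = 110/3 ∩ 2·signedArea(BCA) = 40]
2. B_y = -7/3  [BC · DA = 110/3 ∩ 2·signedArea(BCA) = 40]
   → B = (-16/3, -7/3)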